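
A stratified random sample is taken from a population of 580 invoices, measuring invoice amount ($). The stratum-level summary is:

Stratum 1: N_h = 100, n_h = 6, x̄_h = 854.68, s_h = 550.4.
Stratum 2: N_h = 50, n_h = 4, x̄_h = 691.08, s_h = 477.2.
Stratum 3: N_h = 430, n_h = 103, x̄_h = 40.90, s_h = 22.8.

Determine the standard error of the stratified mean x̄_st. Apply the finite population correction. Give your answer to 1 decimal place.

V̂(x̄_st) = Σ W_h² (1 − n_h/N_h) s_h²/n_h, with W_h = N_h/N and N = 580:
  stratum 1: (100/580)²·(1 − 6/100)·550.4²/6 = 1410.84
  stratum 2: (50/580)²·(1 − 4/50)·477.2²/4 = 389.236
  stratum 3: (430/580)²·(1 − 103/430)·22.8²/103 = 2.10956
V̂(x̄_st) = 1802.18
SE(x̄_st) = √1802.18 = 42.4521

SE(x̄_st) ≈ 42.5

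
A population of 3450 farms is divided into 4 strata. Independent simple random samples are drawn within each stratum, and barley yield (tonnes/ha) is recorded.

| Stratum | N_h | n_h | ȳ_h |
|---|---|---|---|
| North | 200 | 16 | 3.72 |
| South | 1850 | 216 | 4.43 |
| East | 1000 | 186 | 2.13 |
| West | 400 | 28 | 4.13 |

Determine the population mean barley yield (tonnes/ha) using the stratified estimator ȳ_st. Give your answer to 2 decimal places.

ȳ_st ≈ 3.69

N = Σ N_h = 3450. Stratum weights W_h = N_h/N.
ȳ_st = (200·3.72 + 1850·4.43 + 1000·2.13 + 400·4.13) / 3450 = 3.6874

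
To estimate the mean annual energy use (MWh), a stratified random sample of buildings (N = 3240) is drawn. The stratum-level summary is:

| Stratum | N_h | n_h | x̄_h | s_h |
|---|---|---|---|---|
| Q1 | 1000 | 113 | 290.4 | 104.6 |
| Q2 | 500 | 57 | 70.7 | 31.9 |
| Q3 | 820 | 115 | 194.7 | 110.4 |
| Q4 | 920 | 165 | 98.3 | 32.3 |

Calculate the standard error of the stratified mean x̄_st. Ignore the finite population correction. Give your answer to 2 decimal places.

SE(x̄_st) ≈ 4.12

V̂(x̄_st) = Σ W_h² s_h²/n_h, with W_h = N_h/N and N = 3240:
  stratum Q1: (1000/3240)²·104.6²/113 = 9.22348
  stratum Q2: (500/3240)²·31.9²/57 = 0.425164
  stratum Q3: (820/3240)²·110.4²/115 = 6.78857
  stratum Q4: (920/3240)²·32.3²/165 = 0.509808
V̂(x̄_st) = 16.947
SE(x̄_st) = √16.947 = 4.11668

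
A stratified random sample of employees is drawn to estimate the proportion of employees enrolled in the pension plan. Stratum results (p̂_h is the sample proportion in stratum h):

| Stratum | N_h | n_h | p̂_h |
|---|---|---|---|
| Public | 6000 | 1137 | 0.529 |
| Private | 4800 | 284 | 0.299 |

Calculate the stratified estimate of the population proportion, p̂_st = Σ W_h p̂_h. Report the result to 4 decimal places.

p̂_st ≈ 0.4268

N = 10800; stratum weights W_h = N_h/N.
p̂_st = Σ W_h p̂_h = (6000·0.529 + 4800·0.299)/10800 = 0.42678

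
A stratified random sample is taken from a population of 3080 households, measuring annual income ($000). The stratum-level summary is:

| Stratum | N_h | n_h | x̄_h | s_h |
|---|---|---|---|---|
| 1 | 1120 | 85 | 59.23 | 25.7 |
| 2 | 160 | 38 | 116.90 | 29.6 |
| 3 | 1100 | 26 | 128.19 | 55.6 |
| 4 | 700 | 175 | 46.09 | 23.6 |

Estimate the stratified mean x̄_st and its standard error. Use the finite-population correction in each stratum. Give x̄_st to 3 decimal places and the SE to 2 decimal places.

x̄_st = Σ W_h x̄_h = (1120·59.23 + 160·116.90 + 1100·128.19 + 700·46.09)/3080 = 83.86805
V̂(x̄_st) = Σ W_h² (1 − n_h/N_h) s_h²/n_h, with W_h = N_h/N and N = 3080:
  stratum 1: (1120/3080)²·(1 − 85/1120)·25.7²/85 = 0.94952
  stratum 2: (160/3080)²·(1 − 38/160)·29.6²/38 = 0.0474437
  stratum 3: (1100/3080)²·(1 − 26/1100)·55.6²/26 = 14.8072
  stratum 4: (700/3080)²·(1 − 175/700)·23.6²/175 = 0.123294
V̂(x̄_st) = 15.9274
SE(x̄_st) = √15.9274 = 3.99092

x̄_st ≈ 83.868, SE ≈ 3.99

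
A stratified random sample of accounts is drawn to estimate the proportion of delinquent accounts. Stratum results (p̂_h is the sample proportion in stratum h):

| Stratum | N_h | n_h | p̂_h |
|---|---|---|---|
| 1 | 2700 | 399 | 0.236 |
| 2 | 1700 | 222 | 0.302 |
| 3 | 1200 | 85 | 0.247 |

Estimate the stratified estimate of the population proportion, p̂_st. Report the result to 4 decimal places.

N = 5600; stratum weights W_h = N_h/N.
p̂_st = Σ W_h p̂_h = (2700·0.236 + 1700·0.302 + 1200·0.247)/5600 = 0.25839

p̂_st ≈ 0.2584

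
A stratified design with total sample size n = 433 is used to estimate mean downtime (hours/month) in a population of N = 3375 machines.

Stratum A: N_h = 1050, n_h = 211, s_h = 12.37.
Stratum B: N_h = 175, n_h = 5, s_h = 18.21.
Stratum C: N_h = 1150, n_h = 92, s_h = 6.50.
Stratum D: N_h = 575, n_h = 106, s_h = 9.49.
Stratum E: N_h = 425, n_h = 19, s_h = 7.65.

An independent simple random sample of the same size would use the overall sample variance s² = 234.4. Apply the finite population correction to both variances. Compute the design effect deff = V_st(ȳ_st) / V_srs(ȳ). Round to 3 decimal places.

V̂(ȳ_st) = Σ W_h² (1 − n_h/N_h) s_h²/n_h, with W_h = N_h/N and N = 3375:
  stratum A: (1050/3375)²·(1 − 211/1050)·12.37²/211 = 0.0560868
  stratum B: (175/3375)²·(1 − 5/175)·18.21²/5 = 0.173217
  stratum C: (1150/3375)²·(1 − 92/1150)·6.50²/92 = 0.049054
  stratum D: (575/3375)²·(1 − 106/575)·9.49²/106 = 0.020115
  stratum E: (425/3375)²·(1 − 19/425)·7.65²/19 = 0.0466591
V_st = 0.345131
V_srs = (1 − 433/3375)·234.4/433 = 0.471888
deff = V_st / V_srs = 0.345131/0.471888 = 0.7314

deff ≈ 0.731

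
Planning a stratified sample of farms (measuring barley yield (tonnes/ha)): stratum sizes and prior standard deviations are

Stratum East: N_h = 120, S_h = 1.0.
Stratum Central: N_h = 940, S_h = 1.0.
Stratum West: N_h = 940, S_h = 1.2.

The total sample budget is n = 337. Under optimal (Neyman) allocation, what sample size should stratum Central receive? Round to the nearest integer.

145

Neyman allocation: n_h = n · N_h S_h / Σ N_i S_i, with n = 337.
  stratum East: N_h·S_h = 120·1.0 = 120.00
  stratum Central: N_h·S_h = 940·1.0 = 940.00
  stratum West: N_h·S_h = 940·1.2 = 1128.00
Σ N_h S_h = 2188.00
n for stratum Central = 337·940.00/2188.00 = 144.781 → 145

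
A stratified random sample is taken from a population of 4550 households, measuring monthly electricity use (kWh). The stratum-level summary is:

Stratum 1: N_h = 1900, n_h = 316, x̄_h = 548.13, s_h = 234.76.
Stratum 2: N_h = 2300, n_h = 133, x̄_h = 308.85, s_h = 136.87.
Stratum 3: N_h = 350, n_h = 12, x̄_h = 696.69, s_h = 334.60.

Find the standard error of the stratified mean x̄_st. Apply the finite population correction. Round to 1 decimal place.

SE(x̄_st) ≈ 10.6

V̂(x̄_st) = Σ W_h² (1 − n_h/N_h) s_h²/n_h, with W_h = N_h/N and N = 4550:
  stratum 1: (1900/4550)²·(1 − 316/1900)·234.76²/316 = 25.354
  stratum 2: (2300/4550)²·(1 − 133/2300)·136.87²/133 = 33.9101
  stratum 3: (350/4550)²·(1 − 12/350)·334.60²/12 = 53.3129
V̂(x̄_st) = 112.577
SE(x̄_st) = √112.577 = 10.6102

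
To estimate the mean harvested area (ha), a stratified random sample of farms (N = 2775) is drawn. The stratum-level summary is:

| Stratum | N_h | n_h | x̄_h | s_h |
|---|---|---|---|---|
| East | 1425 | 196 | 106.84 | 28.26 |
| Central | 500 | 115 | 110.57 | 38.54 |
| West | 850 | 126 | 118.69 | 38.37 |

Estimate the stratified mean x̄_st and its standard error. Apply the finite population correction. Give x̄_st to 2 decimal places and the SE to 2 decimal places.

x̄_st = Σ W_h x̄_h = (1425·106.84 + 500·110.57 + 850·118.69)/2775 = 111.14180
V̂(x̄_st) = Σ W_h² (1 − n_h/N_h) s_h²/n_h, with W_h = N_h/N and N = 2775:
  stratum East: (1425/2775)²·(1 − 196/1425)·28.26²/196 = 0.926678
  stratum Central: (500/2775)²·(1 − 115/500)·38.54²/115 = 0.322872
  stratum West: (850/2775)²·(1 − 126/850)·38.37²/126 = 0.93378
V̂(x̄_st) = 2.18333
SE(x̄_st) = √2.18333 = 1.47761

x̄_st ≈ 111.14, SE ≈ 1.48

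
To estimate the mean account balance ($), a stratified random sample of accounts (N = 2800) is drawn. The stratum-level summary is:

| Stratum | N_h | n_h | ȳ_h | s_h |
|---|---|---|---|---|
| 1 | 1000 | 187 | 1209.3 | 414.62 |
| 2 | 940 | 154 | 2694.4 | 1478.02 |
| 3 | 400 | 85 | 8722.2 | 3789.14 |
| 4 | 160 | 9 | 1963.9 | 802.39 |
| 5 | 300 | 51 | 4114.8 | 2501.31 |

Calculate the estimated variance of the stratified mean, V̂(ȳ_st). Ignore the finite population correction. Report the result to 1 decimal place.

V̂(ȳ_st) ≈ 6805.1

V̂(ȳ_st) = Σ W_h² s_h²/n_h, with W_h = N_h/N and N = 2800:
  stratum 1: (1000/2800)²·414.62²/187 = 117.258
  stratum 2: (940/2800)²·1478.02²/154 = 1598.75
  stratum 3: (400/2800)²·3789.14²/85 = 3447.2
  stratum 4: (160/2800)²·802.39²/9 = 233.589
  stratum 5: (300/2800)²·2501.31²/51 = 1408.29
V̂(ȳ_st) = 6805.08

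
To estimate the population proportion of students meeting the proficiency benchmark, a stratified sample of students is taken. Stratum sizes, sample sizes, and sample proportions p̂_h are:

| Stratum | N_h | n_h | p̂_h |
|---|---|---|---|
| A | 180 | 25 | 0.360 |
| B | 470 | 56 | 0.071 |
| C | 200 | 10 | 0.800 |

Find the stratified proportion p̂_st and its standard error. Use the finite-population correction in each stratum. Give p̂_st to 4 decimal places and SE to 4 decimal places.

N = 850; stratum weights W_h = N_h/N.
p̂_st = Σ W_h p̂_h = (180·0.360 + 470·0.071 + 200·0.800)/850 = 0.30373
V̂(p̂_st) = Σ W_h² (1 − n_h/N_h) p̂_h(1−p̂_h)/(n_h−1):
  stratum A: (180/850)²·(1 − 25/180)·0.360·0.640/24 = 0.000370713
  stratum B: (470/850)²·(1 − 56/470)·0.071·0.929/55 = 0.000322977
  stratum C: (200/850)²·(1 − 10/200)·0.800·0.200/9 = 0.000935025
V̂(p̂_st) = 0.00162871; SE = √V̂ = 0.0403573

p̂_st ≈ 0.3037, SE ≈ 0.0404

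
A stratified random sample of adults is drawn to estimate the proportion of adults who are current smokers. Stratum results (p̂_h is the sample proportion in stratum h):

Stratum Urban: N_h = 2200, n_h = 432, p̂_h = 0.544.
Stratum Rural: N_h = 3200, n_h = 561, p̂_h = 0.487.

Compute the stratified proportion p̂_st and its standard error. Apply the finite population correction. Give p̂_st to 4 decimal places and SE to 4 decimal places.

p̂_st ≈ 0.5102, SE ≈ 0.0144

N = 5400; stratum weights W_h = N_h/N.
p̂_st = Σ W_h p̂_h = (2200·0.544 + 3200·0.487)/5400 = 0.51022
V̂(p̂_st) = Σ W_h² (1 − n_h/N_h) p̂_h(1−p̂_h)/(n_h−1):
  stratum Urban: (2200/5400)²·(1 − 432/2200)·0.544·0.456/431 = 7.67722e-05
  stratum Rural: (3200/5400)²·(1 − 561/3200)·0.487·0.513/560 = 0.000129199
V̂(p̂_st) = 0.000205971; SE = √V̂ = 0.0143517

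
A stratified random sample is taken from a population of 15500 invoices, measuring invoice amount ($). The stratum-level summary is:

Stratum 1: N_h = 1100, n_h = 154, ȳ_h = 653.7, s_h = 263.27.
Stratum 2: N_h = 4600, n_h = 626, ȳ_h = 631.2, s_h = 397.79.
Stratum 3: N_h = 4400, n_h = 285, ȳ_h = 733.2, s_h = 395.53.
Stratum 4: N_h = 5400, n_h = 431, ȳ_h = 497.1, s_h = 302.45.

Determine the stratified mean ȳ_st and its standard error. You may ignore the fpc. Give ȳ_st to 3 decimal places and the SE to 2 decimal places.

ȳ_st ≈ 615.033, SE ≈ 9.72

ȳ_st = Σ W_h ȳ_h = (1100·653.7 + 4600·631.2 + 4400·733.2 + 5400·497.1)/15500 = 615.03290
V̂(ȳ_st) = Σ W_h² s_h²/n_h, with W_h = N_h/N and N = 15500:
  stratum 1: (1100/15500)²·263.27²/154 = 2.26675
  stratum 2: (4600/15500)²·397.79²/626 = 22.2631
  stratum 3: (4400/15500)²·395.53²/285 = 44.234
  stratum 4: (5400/15500)²·302.45²/431 = 25.7605
V̂(ȳ_st) = 94.5243
SE(ȳ_st) = √94.5243 = 9.72236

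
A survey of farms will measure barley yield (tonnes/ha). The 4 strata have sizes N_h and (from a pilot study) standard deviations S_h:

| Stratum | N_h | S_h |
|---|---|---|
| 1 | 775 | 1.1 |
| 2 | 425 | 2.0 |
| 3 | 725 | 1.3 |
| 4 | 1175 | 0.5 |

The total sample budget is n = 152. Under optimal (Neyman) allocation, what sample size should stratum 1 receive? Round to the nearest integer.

Neyman allocation: n_h = n · N_h S_h / Σ N_i S_i, with n = 152.
  stratum 1: N_h·S_h = 775·1.1 = 852.50
  stratum 2: N_h·S_h = 425·2.0 = 850.00
  stratum 3: N_h·S_h = 725·1.3 = 942.50
  stratum 4: N_h·S_h = 1175·0.5 = 587.50
Σ N_h S_h = 3232.50
n for stratum 1 = 152·852.50/3232.50 = 40.087 → 40

40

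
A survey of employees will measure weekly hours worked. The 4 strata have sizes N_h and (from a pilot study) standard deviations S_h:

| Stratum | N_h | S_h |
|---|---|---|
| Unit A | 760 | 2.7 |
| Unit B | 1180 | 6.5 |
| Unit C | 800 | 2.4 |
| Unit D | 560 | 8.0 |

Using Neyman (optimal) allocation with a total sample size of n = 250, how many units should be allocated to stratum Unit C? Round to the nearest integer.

30

Neyman allocation: n_h = n · N_h S_h / Σ N_i S_i, with n = 250.
  stratum Unit A: N_h·S_h = 760·2.7 = 2052.00
  stratum Unit B: N_h·S_h = 1180·6.5 = 7670.00
  stratum Unit C: N_h·S_h = 800·2.4 = 1920.00
  stratum Unit D: N_h·S_h = 560·8.0 = 4480.00
Σ N_h S_h = 16122.00
n for stratum Unit C = 250·1920.00/16122.00 = 29.773 → 30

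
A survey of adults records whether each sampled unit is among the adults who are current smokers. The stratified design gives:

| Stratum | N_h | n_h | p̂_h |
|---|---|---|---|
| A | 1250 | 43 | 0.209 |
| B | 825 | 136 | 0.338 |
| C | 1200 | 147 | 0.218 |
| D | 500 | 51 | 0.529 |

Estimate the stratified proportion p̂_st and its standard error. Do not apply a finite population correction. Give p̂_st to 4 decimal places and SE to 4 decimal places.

N = 3775; stratum weights W_h = N_h/N.
p̂_st = Σ W_h p̂_h = (1250·0.209 + 825·0.338 + 1200·0.218 + 500·0.529)/3775 = 0.28244
V̂(p̂_st) = Σ W_h² p̂_h(1−p̂_h)/(n_h−1):
  stratum A: (1250/3775)²·0.209·0.791/42 = 0.000431578
  stratum B: (825/3775)²·0.338·0.662/135 = 7.91617e-05
  stratum C: (1200/3775)²·0.218·0.782/146 = 0.000117988
  stratum D: (500/3775)²·0.529·0.471/50 = 8.74204e-05
V̂(p̂_st) = 0.000716149; SE = √V̂ = 0.026761

p̂_st ≈ 0.2824, SE ≈ 0.0268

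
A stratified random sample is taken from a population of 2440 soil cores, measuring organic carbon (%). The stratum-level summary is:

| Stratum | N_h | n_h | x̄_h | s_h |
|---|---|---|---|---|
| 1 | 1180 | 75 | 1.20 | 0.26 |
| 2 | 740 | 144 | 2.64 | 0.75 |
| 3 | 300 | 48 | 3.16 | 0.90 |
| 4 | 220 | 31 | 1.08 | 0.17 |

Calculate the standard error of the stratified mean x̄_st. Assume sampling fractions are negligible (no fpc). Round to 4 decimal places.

V̂(x̄_st) = Σ W_h² s_h²/n_h, with W_h = N_h/N and N = 2440:
  stratum 1: (1180/2440)²·0.26²/75 = 0.0002108
  stratum 2: (740/2440)²·0.75²/144 = 0.000359289
  stratum 3: (300/2440)²·0.90²/48 = 0.000255098
  stratum 4: (220/2440)²·0.17²/31 = 7.57882e-06
V̂(x̄_st) = 0.000832765
SE(x̄_st) = √0.000832765 = 0.0288577

SE(x̄_st) ≈ 0.0289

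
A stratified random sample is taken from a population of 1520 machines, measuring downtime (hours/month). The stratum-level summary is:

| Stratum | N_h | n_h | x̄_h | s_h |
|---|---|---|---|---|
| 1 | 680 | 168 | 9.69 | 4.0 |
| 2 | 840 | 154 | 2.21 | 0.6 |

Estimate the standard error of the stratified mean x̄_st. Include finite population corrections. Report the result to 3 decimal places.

V̂(x̄_st) = Σ W_h² (1 − n_h/N_h) s_h²/n_h, with W_h = N_h/N and N = 1520:
  stratum 1: (680/1520)²·(1 − 168/680)·4.0²/168 = 0.0143517
  stratum 2: (840/1520)²·(1 − 154/840)·0.6²/154 = 0.00058304
V̂(x̄_st) = 0.0149347
SE(x̄_st) = √0.0149347 = 0.122208

SE(x̄_st) ≈ 0.122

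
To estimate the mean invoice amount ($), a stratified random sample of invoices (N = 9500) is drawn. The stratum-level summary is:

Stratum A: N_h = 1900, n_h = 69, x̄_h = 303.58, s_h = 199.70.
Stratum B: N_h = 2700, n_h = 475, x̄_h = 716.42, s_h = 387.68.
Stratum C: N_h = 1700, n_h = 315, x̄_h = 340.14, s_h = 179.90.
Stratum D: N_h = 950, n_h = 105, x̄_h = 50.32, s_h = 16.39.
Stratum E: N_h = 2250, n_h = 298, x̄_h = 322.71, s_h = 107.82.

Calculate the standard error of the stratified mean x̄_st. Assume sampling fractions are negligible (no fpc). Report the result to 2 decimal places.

V̂(x̄_st) = Σ W_h² s_h²/n_h, with W_h = N_h/N and N = 9500:
  stratum A: (1900/9500)²·199.70²/69 = 23.1189
  stratum B: (2700/9500)²·387.68²/475 = 25.5584
  stratum C: (1700/9500)²·179.90²/315 = 3.29005
  stratum D: (950/9500)²·16.39²/105 = 0.025584
  stratum E: (2250/9500)²·107.82²/298 = 2.18827
V̂(x̄_st) = 54.1812
SE(x̄_st) = √54.1812 = 7.36079

SE(x̄_st) ≈ 7.36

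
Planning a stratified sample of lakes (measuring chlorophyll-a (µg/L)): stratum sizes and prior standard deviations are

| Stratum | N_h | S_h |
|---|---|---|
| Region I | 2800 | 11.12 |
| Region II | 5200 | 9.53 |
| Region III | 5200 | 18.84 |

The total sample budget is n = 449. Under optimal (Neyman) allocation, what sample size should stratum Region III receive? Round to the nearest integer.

Neyman allocation: n_h = n · N_h S_h / Σ N_i S_i, with n = 449.
  stratum Region I: N_h·S_h = 2800·11.12 = 31136.00
  stratum Region II: N_h·S_h = 5200·9.53 = 49556.00
  stratum Region III: N_h·S_h = 5200·18.84 = 97968.00
Σ N_h S_h = 178660.00
n for stratum Region III = 449·97968.00/178660.00 = 246.209 → 246

246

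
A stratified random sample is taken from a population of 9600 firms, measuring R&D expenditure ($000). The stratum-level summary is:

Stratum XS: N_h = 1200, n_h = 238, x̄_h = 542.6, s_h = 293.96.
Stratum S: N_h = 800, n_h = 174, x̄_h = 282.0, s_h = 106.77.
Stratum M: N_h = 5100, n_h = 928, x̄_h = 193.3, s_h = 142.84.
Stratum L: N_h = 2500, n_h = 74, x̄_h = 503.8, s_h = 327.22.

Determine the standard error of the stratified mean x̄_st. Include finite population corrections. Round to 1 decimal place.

V̂(x̄_st) = Σ W_h² (1 − n_h/N_h) s_h²/n_h, with W_h = N_h/N and N = 9600:
  stratum XS: (1200/9600)²·(1 − 238/1200)·293.96²/238 = 4.54793
  stratum S: (800/9600)²·(1 − 174/800)·106.77²/174 = 0.356017
  stratum M: (5100/9600)²·(1 − 928/5100)·142.84²/928 = 5.07602
  stratum L: (2500/9600)²·(1 − 74/2500)·327.22²/74 = 95.2218
V̂(x̄_st) = 105.202
SE(x̄_st) = √105.202 = 10.2568

SE(x̄_st) ≈ 10.3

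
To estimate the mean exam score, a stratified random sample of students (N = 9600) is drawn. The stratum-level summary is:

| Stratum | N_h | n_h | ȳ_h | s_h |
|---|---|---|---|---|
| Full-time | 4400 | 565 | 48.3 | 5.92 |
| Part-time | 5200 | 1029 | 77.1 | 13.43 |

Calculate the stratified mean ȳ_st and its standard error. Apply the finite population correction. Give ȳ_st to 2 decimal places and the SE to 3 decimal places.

ȳ_st ≈ 63.90, SE ≈ 0.229

ȳ_st = Σ W_h ȳ_h = (4400·48.3 + 5200·77.1)/9600 = 63.90000
V̂(ȳ_st) = Σ W_h² (1 − n_h/N_h) s_h²/n_h, with W_h = N_h/N and N = 9600:
  stratum Full-time: (4400/9600)²·(1 − 565/4400)·5.92²/565 = 0.0113572
  stratum Part-time: (5200/9600)²·(1 − 1029/5200)·13.43²/1029 = 0.0412513
V̂(ȳ_st) = 0.0526085
SE(ȳ_st) = √0.0526085 = 0.229365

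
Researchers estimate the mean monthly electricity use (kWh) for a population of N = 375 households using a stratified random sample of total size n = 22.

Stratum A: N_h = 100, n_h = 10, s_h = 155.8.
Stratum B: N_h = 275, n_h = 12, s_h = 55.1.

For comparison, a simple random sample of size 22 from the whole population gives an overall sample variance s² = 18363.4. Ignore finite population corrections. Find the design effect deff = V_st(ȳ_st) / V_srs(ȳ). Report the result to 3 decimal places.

deff ≈ 0.370

V̂(ȳ_st) = Σ W_h² s_h²/n_h, with W_h = N_h/N and N = 375:
  stratum A: (100/375)²·155.8²/10 = 172.613
  stratum B: (275/375)²·55.1²/12 = 136.058
V_st = 308.671
V_srs = s²/n = 18363.4/22 = 834.7
deff = V_st / V_srs = 308.671/834.7 = 0.3698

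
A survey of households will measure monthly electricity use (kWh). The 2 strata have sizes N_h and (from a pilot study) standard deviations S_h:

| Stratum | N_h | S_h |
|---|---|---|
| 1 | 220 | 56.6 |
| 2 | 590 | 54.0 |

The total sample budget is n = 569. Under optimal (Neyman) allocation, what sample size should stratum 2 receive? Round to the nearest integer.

409

Neyman allocation: n_h = n · N_h S_h / Σ N_i S_i, with n = 569.
  stratum 1: N_h·S_h = 220·56.6 = 12452.00
  stratum 2: N_h·S_h = 590·54.0 = 31860.00
Σ N_h S_h = 44312.00
n for stratum 2 = 569·31860.00/44312.00 = 409.107 → 409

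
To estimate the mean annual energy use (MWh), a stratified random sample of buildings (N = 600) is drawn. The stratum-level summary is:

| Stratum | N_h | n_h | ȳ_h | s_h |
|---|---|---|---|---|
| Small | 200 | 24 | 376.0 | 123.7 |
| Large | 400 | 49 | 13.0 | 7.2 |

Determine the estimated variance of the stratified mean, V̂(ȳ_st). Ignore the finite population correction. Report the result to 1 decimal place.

V̂(ȳ_st) = Σ W_h² s_h²/n_h, with W_h = N_h/N and N = 600:
  stratum Small: (200/600)²·123.7²/24 = 70.8412
  stratum Large: (400/600)²·7.2²/49 = 0.470204
V̂(ȳ_st) = 71.3114

V̂(ȳ_st) ≈ 71.3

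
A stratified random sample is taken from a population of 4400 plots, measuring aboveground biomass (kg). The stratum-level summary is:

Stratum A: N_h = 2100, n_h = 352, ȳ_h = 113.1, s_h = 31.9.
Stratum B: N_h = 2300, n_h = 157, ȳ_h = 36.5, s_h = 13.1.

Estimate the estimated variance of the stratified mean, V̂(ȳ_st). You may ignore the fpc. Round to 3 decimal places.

V̂(ȳ_st) ≈ 0.957

V̂(ȳ_st) = Σ W_h² s_h²/n_h, with W_h = N_h/N and N = 4400:
  stratum A: (2100/4400)²·31.9²/352 = 0.658525
  stratum B: (2300/4400)²·13.1²/157 = 0.298671
V̂(ȳ_st) = 0.957196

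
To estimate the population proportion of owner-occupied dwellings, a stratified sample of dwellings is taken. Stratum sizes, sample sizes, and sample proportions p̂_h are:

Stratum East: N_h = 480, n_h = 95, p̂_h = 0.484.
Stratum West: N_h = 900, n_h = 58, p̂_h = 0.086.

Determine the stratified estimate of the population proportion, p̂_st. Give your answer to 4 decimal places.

p̂_st ≈ 0.2244

N = 1380; stratum weights W_h = N_h/N.
p̂_st = Σ W_h p̂_h = (480·0.484 + 900·0.086)/1380 = 0.22443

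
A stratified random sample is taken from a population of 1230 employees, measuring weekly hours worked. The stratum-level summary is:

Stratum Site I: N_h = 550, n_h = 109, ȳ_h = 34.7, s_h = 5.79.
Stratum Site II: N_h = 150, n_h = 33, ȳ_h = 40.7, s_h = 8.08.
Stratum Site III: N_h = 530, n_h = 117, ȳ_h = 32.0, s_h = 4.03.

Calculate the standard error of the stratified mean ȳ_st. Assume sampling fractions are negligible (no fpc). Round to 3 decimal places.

SE(ȳ_st) ≈ 0.342

V̂(ȳ_st) = Σ W_h² s_h²/n_h, with W_h = N_h/N and N = 1230:
  stratum Site I: (550/1230)²·5.79²/109 = 0.0614958
  stratum Site II: (150/1230)²·8.08²/33 = 0.0294226
  stratum Site III: (530/1230)²·4.03²/117 = 0.025773
V̂(ȳ_st) = 0.116691
SE(ȳ_st) = √0.116691 = 0.341601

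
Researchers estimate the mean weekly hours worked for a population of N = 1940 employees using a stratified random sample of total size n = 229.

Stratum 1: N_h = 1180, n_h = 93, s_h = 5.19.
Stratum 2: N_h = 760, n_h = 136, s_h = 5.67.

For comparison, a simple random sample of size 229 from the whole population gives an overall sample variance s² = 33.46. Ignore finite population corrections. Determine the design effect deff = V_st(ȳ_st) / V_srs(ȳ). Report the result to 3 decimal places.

V̂(ȳ_st) = Σ W_h² s_h²/n_h, with W_h = N_h/N and N = 1940:
  stratum 1: (1180/1940)²·5.19²/93 = 0.107155
  stratum 2: (760/1940)²·5.67²/136 = 0.0362786
V_st = 0.143434
V_srs = s²/n = 33.46/229 = 0.146114
deff = V_st / V_srs = 0.143434/0.146114 = 0.9817

deff ≈ 0.982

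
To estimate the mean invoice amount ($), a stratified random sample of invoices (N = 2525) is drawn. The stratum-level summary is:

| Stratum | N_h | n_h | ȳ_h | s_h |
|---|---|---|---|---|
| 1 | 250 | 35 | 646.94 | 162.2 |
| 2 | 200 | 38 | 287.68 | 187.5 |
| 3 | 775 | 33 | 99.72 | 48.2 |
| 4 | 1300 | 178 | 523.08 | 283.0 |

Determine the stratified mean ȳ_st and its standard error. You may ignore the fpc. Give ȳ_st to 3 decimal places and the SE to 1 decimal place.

ȳ_st = Σ W_h ȳ_h = (250·646.94 + 200·287.68 + 775·99.72 + 1300·523.08)/2525 = 386.75564
V̂(ȳ_st) = Σ W_h² s_h²/n_h, with W_h = N_h/N and N = 2525:
  stratum 1: (250/2525)²·162.2²/35 = 7.3687
  stratum 2: (200/2525)²·187.5²/38 = 5.80438
  stratum 3: (775/2525)²·48.2²/33 = 6.63225
  stratum 4: (1300/2525)²·283.0²/178 = 119.266
V̂(ȳ_st) = 139.071
SE(ȳ_st) = √139.071 = 11.7929

ȳ_st ≈ 386.756, SE ≈ 11.8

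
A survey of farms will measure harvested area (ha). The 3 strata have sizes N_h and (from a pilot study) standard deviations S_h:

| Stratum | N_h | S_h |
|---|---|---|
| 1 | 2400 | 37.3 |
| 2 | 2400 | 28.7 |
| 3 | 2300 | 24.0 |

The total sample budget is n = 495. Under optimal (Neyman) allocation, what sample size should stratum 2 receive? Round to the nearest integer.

160

Neyman allocation: n_h = n · N_h S_h / Σ N_i S_i, with n = 495.
  stratum 1: N_h·S_h = 2400·37.3 = 89520.00
  stratum 2: N_h·S_h = 2400·28.7 = 68880.00
  stratum 3: N_h·S_h = 2300·24.0 = 55200.00
Σ N_h S_h = 213600.00
n for stratum 2 = 495·68880.00/213600.00 = 159.624 → 160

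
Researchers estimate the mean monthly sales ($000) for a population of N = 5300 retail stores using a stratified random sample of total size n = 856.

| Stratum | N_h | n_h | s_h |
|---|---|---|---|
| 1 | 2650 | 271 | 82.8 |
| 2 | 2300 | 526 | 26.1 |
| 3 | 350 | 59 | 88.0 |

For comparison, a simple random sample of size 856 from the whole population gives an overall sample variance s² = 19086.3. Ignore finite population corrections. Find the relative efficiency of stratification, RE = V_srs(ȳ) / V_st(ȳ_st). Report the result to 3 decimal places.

V̂(ȳ_st) = Σ W_h² s_h²/n_h, with W_h = N_h/N and N = 5300:
  stratum 1: (2650/5300)²·82.8²/271 = 6.32458
  stratum 2: (2300/5300)²·26.1²/526 = 0.243893
  stratum 3: (350/5300)²·88.0²/59 = 0.572397
V_st = 7.14087
V_srs = s²/n = 19086.3/856 = 22.2971
Relative efficiency = V_srs / V_st = 22.2971/7.14087 = 3.1225

RE ≈ 3.122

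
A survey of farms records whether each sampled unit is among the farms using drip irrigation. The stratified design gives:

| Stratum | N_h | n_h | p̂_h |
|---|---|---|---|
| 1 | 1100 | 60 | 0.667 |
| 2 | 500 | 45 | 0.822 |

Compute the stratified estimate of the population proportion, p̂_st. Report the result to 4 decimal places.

N = 1600; stratum weights W_h = N_h/N.
p̂_st = Σ W_h p̂_h = (1100·0.667 + 500·0.822)/1600 = 0.71544

p̂_st ≈ 0.7154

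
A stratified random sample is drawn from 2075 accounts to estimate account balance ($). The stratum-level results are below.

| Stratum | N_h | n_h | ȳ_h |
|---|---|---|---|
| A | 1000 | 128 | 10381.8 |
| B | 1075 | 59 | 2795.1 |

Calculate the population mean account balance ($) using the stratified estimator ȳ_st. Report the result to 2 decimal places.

ȳ_st ≈ 6451.34

N = Σ N_h = 2075. Stratum weights W_h = N_h/N.
ȳ_st = (1000·10381.8 + 1075·2795.1) / 2075 = 6451.3410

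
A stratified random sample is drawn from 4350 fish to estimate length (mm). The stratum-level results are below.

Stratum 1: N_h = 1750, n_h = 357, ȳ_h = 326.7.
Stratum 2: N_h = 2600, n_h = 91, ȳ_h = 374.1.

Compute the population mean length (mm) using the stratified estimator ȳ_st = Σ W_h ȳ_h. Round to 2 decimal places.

N = Σ N_h = 4350. Stratum weights W_h = N_h/N.
ȳ_st = (1750·326.7 + 2600·374.1) / 4350 = 355.0310

ȳ_st ≈ 355.03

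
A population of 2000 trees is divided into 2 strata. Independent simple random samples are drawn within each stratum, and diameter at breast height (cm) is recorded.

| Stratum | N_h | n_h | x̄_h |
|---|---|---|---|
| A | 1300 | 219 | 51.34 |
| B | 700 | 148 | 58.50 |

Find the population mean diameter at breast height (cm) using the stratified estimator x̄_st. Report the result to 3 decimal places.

x̄_st ≈ 53.846

N = Σ N_h = 2000. Stratum weights W_h = N_h/N.
x̄_st = (1300·51.34 + 700·58.50) / 2000 = 53.84600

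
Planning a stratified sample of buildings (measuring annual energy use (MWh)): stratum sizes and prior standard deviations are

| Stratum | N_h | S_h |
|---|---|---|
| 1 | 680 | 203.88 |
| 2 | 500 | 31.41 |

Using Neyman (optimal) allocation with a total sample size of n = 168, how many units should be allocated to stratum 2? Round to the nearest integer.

Neyman allocation: n_h = n · N_h S_h / Σ N_i S_i, with n = 168.
  stratum 1: N_h·S_h = 680·203.88 = 138638.40
  stratum 2: N_h·S_h = 500·31.41 = 15705.00
Σ N_h S_h = 154343.40
n for stratum 2 = 168·15705.00/154343.40 = 17.095 → 17

17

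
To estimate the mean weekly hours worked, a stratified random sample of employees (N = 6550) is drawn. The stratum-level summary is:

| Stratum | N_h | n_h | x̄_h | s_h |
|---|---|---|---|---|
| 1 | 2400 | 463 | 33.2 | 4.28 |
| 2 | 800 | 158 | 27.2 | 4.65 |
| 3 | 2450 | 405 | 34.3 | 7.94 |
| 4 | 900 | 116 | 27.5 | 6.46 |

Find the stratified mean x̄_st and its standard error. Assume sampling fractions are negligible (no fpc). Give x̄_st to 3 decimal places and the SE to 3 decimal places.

x̄_st ≈ 32.095, SE ≈ 0.190

x̄_st = Σ W_h x̄_h = (2400·33.2 + 800·27.2 + 2450·34.3 + 900·27.5)/6550 = 32.09542
V̂(x̄_st) = Σ W_h² s_h²/n_h, with W_h = N_h/N and N = 6550:
  stratum 1: (2400/6550)²·4.28²/463 = 0.00531186
  stratum 2: (800/6550)²·4.65²/158 = 0.00204148
  stratum 3: (2450/6550)²·7.94²/405 = 0.0217789
  stratum 4: (900/6550)²·6.46²/116 = 0.00679218
V̂(x̄_st) = 0.0359244
SE(x̄_st) = √0.0359244 = 0.189537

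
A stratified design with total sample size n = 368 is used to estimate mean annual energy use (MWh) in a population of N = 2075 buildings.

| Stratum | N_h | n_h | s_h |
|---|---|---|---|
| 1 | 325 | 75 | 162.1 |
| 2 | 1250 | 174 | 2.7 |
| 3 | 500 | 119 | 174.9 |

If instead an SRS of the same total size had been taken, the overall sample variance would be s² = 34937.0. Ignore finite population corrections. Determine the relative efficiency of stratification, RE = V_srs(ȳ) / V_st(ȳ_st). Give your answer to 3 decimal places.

RE ≈ 4.034

V̂(ȳ_st) = Σ W_h² s_h²/n_h, with W_h = N_h/N and N = 2075:
  stratum 1: (325/2075)²·162.1²/75 = 8.59479
  stratum 2: (1250/2075)²·2.7²/174 = 0.0152041
  stratum 3: (500/2075)²·174.9²/119 = 14.9258
V_st = 23.5358
V_srs = s²/n = 34937.0/368 = 94.9375
Relative efficiency = V_srs / V_st = 94.9375/23.5358 = 4.0338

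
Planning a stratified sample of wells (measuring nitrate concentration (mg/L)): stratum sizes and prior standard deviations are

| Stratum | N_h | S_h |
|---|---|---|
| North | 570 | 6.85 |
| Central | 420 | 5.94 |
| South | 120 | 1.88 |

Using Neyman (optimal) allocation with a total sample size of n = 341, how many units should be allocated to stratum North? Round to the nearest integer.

201

Neyman allocation: n_h = n · N_h S_h / Σ N_i S_i, with n = 341.
  stratum North: N_h·S_h = 570·6.85 = 3904.50
  stratum Central: N_h·S_h = 420·5.94 = 2494.80
  stratum South: N_h·S_h = 120·1.88 = 225.60
Σ N_h S_h = 6624.90
n for stratum North = 341·3904.50/6624.90 = 200.974 → 201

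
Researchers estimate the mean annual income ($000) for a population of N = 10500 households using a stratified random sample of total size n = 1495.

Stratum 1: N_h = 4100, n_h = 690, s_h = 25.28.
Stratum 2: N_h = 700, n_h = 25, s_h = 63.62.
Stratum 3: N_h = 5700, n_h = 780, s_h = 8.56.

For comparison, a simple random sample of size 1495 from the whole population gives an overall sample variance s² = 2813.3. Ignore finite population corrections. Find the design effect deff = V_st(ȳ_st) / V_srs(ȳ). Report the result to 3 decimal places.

V̂(ȳ_st) = Σ W_h² s_h²/n_h, with W_h = N_h/N and N = 10500:
  stratum 1: (4100/10500)²·25.28²/690 = 0.141219
  stratum 2: (700/10500)²·63.62²/25 = 0.719556
  stratum 3: (5700/10500)²·8.56²/780 = 0.0276837
V_st = 0.888459
V_srs = s²/n = 2813.3/1495 = 1.88181
deff = V_st / V_srs = 0.888459/1.88181 = 0.4721

deff ≈ 0.472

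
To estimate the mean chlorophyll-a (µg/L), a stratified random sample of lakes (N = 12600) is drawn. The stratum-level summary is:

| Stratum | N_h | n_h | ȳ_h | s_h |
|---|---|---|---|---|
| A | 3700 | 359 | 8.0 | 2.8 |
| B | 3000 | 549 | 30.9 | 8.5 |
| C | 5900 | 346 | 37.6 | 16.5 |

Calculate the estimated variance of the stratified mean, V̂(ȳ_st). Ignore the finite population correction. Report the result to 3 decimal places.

V̂(ȳ_st) ≈ 0.182

V̂(ȳ_st) = Σ W_h² s_h²/n_h, with W_h = N_h/N and N = 12600:
  stratum A: (3700/12600)²·2.8²/359 = 0.00188315
  stratum B: (3000/12600)²·8.5²/549 = 0.00746048
  stratum C: (5900/12600)²·16.5²/346 = 0.172526
V̂(ȳ_st) = 0.18187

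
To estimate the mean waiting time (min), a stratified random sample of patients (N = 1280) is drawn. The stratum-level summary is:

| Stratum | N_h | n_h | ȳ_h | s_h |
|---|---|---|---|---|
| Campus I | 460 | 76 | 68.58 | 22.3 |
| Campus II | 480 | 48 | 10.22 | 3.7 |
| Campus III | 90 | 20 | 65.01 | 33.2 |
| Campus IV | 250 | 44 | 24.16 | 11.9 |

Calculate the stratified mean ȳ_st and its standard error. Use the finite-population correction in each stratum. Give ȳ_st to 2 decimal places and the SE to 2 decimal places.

ȳ_st ≈ 37.77, SE ≈ 1.03

ȳ_st = Σ W_h ȳ_h = (460·68.58 + 480·10.22 + 90·65.01 + 250·24.16)/1280 = 37.76820
V̂(ȳ_st) = Σ W_h² (1 − n_h/N_h) s_h²/n_h, with W_h = N_h/N and N = 1280:
  stratum Campus I: (460/1280)²·(1 − 76/460)·22.3²/76 = 0.705448
  stratum Campus II: (480/1280)²·(1 − 48/480)·3.7²/48 = 0.0360967
  stratum Campus III: (90/1280)²·(1 − 20/90)·33.2²/20 = 0.211917
  stratum Campus IV: (250/1280)²·(1 − 44/250)·11.9²/44 = 0.101165
V̂(ȳ_st) = 1.05463
SE(ȳ_st) = √1.05463 = 1.02695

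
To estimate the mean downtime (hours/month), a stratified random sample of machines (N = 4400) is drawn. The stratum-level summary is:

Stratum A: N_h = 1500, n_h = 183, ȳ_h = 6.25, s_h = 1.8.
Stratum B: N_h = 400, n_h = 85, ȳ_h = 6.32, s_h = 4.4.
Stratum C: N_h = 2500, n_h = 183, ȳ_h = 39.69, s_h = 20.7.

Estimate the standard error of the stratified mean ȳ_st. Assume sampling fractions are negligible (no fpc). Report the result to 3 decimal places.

V̂(ȳ_st) = Σ W_h² s_h²/n_h, with W_h = N_h/N and N = 4400:
  stratum A: (1500/4400)²·1.8²/183 = 0.00205765
  stratum B: (400/4400)²·4.4²/85 = 0.00188235
  stratum C: (2500/4400)²·20.7²/183 = 0.7559
V̂(ȳ_st) = 0.75984
SE(ȳ_st) = √0.75984 = 0.871688

SE(ȳ_st) ≈ 0.872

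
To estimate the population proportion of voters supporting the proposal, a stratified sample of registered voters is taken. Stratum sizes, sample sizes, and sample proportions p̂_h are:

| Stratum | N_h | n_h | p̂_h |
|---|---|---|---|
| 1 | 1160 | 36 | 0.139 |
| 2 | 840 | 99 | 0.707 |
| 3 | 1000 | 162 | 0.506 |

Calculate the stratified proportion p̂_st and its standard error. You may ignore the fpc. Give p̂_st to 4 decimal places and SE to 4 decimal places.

p̂_st ≈ 0.4204, SE ≈ 0.0291

N = 3000; stratum weights W_h = N_h/N.
p̂_st = Σ W_h p̂_h = (1160·0.139 + 840·0.707 + 1000·0.506)/3000 = 0.42037
V̂(p̂_st) = Σ W_h² p̂_h(1−p̂_h)/(n_h−1):
  stratum 1: (1160/3000)²·0.139·0.861/35 = 0.000511238
  stratum 2: (840/3000)²·0.707·0.293/98 = 0.000165721
  stratum 3: (1000/3000)²·0.506·0.494/161 = 0.000172508
V̂(p̂_st) = 0.000849467; SE = √V̂ = 0.0291456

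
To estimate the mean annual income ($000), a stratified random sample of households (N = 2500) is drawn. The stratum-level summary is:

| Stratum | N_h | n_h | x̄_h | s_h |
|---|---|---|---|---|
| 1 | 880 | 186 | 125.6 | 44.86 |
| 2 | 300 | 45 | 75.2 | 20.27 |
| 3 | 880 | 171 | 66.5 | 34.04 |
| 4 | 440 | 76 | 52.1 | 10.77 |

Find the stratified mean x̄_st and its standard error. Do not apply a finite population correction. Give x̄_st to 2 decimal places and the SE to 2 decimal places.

x̄_st ≈ 85.81, SE ≈ 1.54

x̄_st = Σ W_h x̄_h = (880·125.6 + 300·75.2 + 880·66.5 + 440·52.1)/2500 = 85.81280
V̂(x̄_st) = Σ W_h² s_h²/n_h, with W_h = N_h/N and N = 2500:
  stratum 1: (880/2500)²·44.86²/186 = 1.34057
  stratum 2: (300/2500)²·20.27²/45 = 0.131479
  stratum 3: (880/2500)²·34.04²/171 = 0.839592
  stratum 4: (440/2500)²·10.77²/76 = 0.0472763
V̂(x̄_st) = 2.35892
SE(x̄_st) = √2.35892 = 1.53588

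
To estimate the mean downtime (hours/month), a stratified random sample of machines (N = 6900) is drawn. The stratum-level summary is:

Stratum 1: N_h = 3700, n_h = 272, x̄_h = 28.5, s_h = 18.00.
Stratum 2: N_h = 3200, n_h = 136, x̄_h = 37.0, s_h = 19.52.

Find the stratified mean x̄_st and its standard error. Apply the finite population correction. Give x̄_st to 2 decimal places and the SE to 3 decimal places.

x̄_st = Σ W_h x̄_h = (3700·28.5 + 3200·37.0)/6900 = 32.44203
V̂(x̄_st) = Σ W_h² (1 − n_h/N_h) s_h²/n_h, with W_h = N_h/N and N = 6900:
  stratum 1: (3700/6900)²·(1 − 272/3700)·18.00²/272 = 0.317337
  stratum 2: (3200/6900)²·(1 − 136/3200)·19.52²/136 = 0.576981
V̂(x̄_st) = 0.894318
SE(x̄_st) = √0.894318 = 0.945684

x̄_st ≈ 32.44, SE ≈ 0.946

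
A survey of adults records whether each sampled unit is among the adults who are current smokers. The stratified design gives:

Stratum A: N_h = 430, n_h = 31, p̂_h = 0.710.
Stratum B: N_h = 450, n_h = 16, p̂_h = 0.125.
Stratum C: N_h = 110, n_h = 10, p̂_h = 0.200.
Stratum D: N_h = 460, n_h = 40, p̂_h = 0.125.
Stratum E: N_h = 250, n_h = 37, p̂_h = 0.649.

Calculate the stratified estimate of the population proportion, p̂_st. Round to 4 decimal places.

p̂_st ≈ 0.3549

N = 1700; stratum weights W_h = N_h/N.
p̂_st = Σ W_h p̂_h = (430·0.710 + 450·0.125 + 110·0.200 + 460·0.125 + 250·0.649)/1700 = 0.35488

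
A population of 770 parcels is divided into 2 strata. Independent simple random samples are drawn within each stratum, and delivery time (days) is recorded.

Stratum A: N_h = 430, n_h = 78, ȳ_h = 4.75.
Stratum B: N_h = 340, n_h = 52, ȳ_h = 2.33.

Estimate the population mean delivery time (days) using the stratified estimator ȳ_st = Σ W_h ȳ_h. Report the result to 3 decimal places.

N = Σ N_h = 770. Stratum weights W_h = N_h/N.
ȳ_st = (430·4.75 + 340·2.33) / 770 = 3.68143

ȳ_st ≈ 3.681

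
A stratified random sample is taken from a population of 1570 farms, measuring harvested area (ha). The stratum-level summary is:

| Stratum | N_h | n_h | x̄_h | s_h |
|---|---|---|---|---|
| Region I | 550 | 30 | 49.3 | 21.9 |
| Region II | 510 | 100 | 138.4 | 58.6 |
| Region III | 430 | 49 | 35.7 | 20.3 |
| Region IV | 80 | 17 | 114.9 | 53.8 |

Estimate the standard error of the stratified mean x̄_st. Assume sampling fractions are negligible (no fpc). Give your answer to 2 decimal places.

SE(x̄_st) ≈ 2.58

V̂(x̄_st) = Σ W_h² s_h²/n_h, with W_h = N_h/N and N = 1570:
  stratum Region I: (550/1570)²·21.9²/30 = 1.96197
  stratum Region II: (510/1570)²·58.6²/100 = 3.62357
  stratum Region III: (430/1570)²·20.3²/49 = 0.630861
  stratum Region IV: (80/1570)²·53.8²/17 = 0.442075
V̂(x̄_st) = 6.65848
SE(x̄_st) = √6.65848 = 2.5804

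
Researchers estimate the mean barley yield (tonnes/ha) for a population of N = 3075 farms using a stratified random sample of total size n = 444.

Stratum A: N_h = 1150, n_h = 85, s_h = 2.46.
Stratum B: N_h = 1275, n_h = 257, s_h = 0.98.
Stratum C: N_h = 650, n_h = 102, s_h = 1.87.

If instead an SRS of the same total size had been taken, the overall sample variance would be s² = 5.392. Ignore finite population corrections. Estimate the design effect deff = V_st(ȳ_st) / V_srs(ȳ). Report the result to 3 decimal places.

V̂(ȳ_st) = Σ W_h² s_h²/n_h, with W_h = N_h/N and N = 3075:
  stratum A: (1150/3075)²·2.46²/85 = 0.00995765
  stratum B: (1275/3075)²·0.98²/257 = 0.000642465
  stratum C: (650/3075)²·1.87²/102 = 0.00153186
V_st = 0.012132
V_srs = s²/n = 5.392/444 = 0.0121441
deff = V_st / V_srs = 0.012132/0.0121441 = 0.9990

deff ≈ 0.999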